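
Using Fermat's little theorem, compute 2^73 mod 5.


Fermat's little theorem: if p is prime and gcd(a,p)=1, then a^(p-1) ≡ 1 (mod p)
p = 5 is prime, gcd(2,5) = 1
Reduce exponent: 73 mod 4 = 1
So 2^73 ≡ 2^1 (mod 5)
2^1 mod 5 = 2

2^73 ≡ 2 (mod 5)


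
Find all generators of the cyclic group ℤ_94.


g generates ℤ_n iff gcd(g,n) = 1
Prime factors of 94: 2, 47
Generators are g ∈ {1,...,93} not divisible by any of these primes.
Generators: {1, 3, 5, 7, 9, 11, 13, 15, 17, 19, 21, 23, 25, 27, 29, 31, 33, 35, 37, 39, 41, 43, 45, 49, 51, 53, 55, 57, 59, 61, 63, 65, 67, 69, 71, 73, 75, 77, 79, 81, 83, 85, 87, 89, 91, 93}
Number of generators = φ(94) = 46

Generators of ℤ_94 = {1, 3, 5, 7, 9, 11, 13, 15, 17, 19, 21, 23, 25, 27, 29, 31, 33, 35, 37, 39, 41, 43, 45, 49, 51, 53, 55, 57, 59, 61, 63, 65, 67, 69, 71, 73, 75, 77, 79, 81, 83, 85, 87, 89, 91, 93}


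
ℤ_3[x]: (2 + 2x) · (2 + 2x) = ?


Expand and collect like terms; reduce coefficients mod 3:
x^0: 2·2 = 4 ≡ 1 (mod 3)
x^1: 2·2 + 2·2 = 8 ≡ 2 (mod 3)
x^2: 2·2 = 4 ≡ 1 (mod 3)
Result: 1 + 2x + x^2

f · g = 1 + 2x + x^2


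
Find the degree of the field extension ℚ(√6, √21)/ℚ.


[ℚ(√6,√21):ℚ] = [ℚ(√6,√21):ℚ(√6)]·[ℚ(√6):ℚ] = 2·2 = 4

[ℚ(√6, √21)/ℚ] = 4


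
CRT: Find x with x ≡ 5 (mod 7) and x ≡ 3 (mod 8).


m₁ = 7, m₂ = 8, gcd = 1, so CRT applies. M = m₁·m₂ = 56
Let M₁ = M/m₁ = 8, M₂ = M/m₂ = 7
Find y₁ ≡ M₁⁻¹ (mod m₁): 8⁻¹ ≡ 1 (mod 7)
Find y₂ ≡ M₂⁻¹ (mod m₂): 7⁻¹ ≡ 7 (mod 8)
x = a₁·M₁·y₁ + a₂·M₂·y₂ = 5·8·1 + 3·7·7 = 187
Reduce mod 56: x ≡ 19
Check: 19 mod 7 = 5 ✓, 19 mod 8 = 3 ✓

x ≡ 19 (mod 56)


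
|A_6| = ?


|A_n| = n!/2 (even permutations)
|A_6| = 6!/2 = 720/2 = 360

|A_6| = 360


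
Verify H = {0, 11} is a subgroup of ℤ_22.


Subgroup test for H = {0, 11} in (ℤ_22, +):
(1) 0 ∈ H? Yes
(2) Closure: for all a,b ∈ H, (a+b) mod 22 ∈ H? Yes
(3) Inverses: for all a ∈ H, -a mod 22 ∈ H? Yes

Yes, H is a subgroup of ℤ_22


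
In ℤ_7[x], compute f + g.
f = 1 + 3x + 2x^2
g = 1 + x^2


Add coefficients mod 7:
x^0: 1 + 1 = 2 (mod 7)
x^1: 3 + 0 = 3 (mod 7)
x^2: 2 + 1 = 3 (mod 7)
Result: 2 + 3x + 3x^2

f + g = 2 + 3x + 3x^2


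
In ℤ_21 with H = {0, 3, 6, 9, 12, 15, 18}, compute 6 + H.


6 + H = {6 + h (mod 21) : h ∈ H}
6+0=6, 6+3=9, 6+6=12, 6+9=15, 6+12=18, 6+15=0, 6+18=3
6 + H = {0, 3, 6, 9, 12, 15, 18} = 0 + H

6 + H = {0, 3, 6, 9, 12, 15, 18}


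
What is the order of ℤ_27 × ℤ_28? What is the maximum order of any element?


|ℤ_27 × ℤ_28| = 27 × 28 = 756
Max element order = lcm(27,28) = 756
Cyclic? Yes (gcd=1)

|ℤ_27×ℤ_28| = 756, max element order = 756


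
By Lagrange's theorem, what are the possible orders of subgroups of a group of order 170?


Lagrange's theorem: |H| divides |G|
|G| = 170
Divisors of 170: 1, 2, 5, 10, 17, 34, 85, 170

Possible subgroup orders: {1, 2, 5, 10, 17, 34, 85, 170}


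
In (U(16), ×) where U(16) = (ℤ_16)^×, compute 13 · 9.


Operation: multiplication mod 16
13 · 9 = (a × b) mod 16 with a = 13, b = 9

13 · 9 = 5


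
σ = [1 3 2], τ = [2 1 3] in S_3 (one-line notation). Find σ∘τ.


σ∘τ: apply τ first, then σ
1 →τ 2 →σ 3
2 →τ 1 →σ 1
3 →τ 3 →σ 2

σ∘τ = [3 1 2]


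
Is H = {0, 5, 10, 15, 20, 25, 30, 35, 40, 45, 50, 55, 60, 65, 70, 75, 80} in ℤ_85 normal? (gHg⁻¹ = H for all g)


H = {0, 5, 10, 15, 20, 25, 30, 35, 40, 45, 50, 55, 60, 65, 70, 75, 80} in ℤ_85
ℤ_85 is abelian; every subgroup of an abelian group is normal

Yes, normal subgroup


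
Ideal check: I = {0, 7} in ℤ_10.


Check ideal conditions for I = {0, 7} in ℤ_10:
(1) I is an additive subgroup? No
(2) For r ∈ ℤ_10 and a ∈ I: r·a ∈ I? No  [counterexample: r=2, a=7, r·a mod 10 = 4 ∉ I]

No, I is not an ideal of ℤ_10


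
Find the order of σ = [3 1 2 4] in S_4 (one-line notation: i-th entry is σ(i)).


Cycle decomposition: (1 3 2)
Cycle lengths: 3
Order = lcm(3) = 3

ord(σ) = 3


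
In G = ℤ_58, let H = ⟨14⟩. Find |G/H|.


|⟨14⟩| = n / gcd(14, 58) = 58 / 2 = 29
H is normal (ℤ_58 is abelian).
|G/H| = |G| / |H| = 58 / 29 = 2

|G/H| = 2


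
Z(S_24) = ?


Z(G) = {g ∈ G | gx = xg for all x ∈ G}
S_n is non-abelian for n ≥ 3; Z(S_24) is trivial

Z(S_24) = {e}


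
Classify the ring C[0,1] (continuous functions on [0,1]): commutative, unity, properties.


pointwise +,× is commutative with unity (constant 1); but bump functions with disjoint support multiply to 0 — zero divisors, so not an integral domain
Commutative: Yes
Integral domain: No
Has unity: Yes

C[0,1] (continuous functions on [0,1]): Commutative=Yes, Unity=Yes


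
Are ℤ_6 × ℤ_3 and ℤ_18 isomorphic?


Comparing ℤ_6 × ℤ_3 and ℤ_18:
gcd(6,3) = 3 ≠ 1. Max element order in ℤ_6×ℤ_3 is lcm(6,3) = 6 < 18, so it has no element of order 18

No, ℤ_6 × ℤ_3 ≇ ℤ_18


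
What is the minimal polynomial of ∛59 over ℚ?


∛59 satisfies x³ - 59 = 0, irreducible over ℚ (no rational root; 59 is not a perfect cube)

Minimal polynomial: x³ - 59


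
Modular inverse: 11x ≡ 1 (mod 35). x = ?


Use the extended Euclidean algorithm to write 1 = 11·s + 35·t; then s mod 35 is the inverse.
Euclidean algorithm:
  11 = 0·35 + 11
  35 = 3·11 + 2
  11 = 5·2 + 1
  2 = 2·1 + 0
gcd(11,35) = 1
Back-substitution gives: 11·(16) + 35·(-5) = 1
So 11⁻¹ ≡ 16 ≡ 16 (mod 35)
Check: 11 × 16 = 176 ≡ 1 (mod 35) ✓

11⁻¹ ≡ 16 (mod 35)


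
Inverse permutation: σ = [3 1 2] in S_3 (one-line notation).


To find σ⁻¹, swap domain and range:
σ(1) = 3 → σ⁻¹(3) = 1
σ(2) = 1 → σ⁻¹(1) = 2
σ(3) = 2 → σ⁻¹(2) = 3

σ⁻¹ = [2 3 1]


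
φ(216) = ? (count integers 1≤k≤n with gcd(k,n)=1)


Factor n: 216 = 2^3 × 3^3
φ(n) = n · ∏(1 - 1/p) over distinct primes p | n
φ(216) = 216 · (1 - 1/2) · (1 - 1/3) = 72

φ(216) = 72


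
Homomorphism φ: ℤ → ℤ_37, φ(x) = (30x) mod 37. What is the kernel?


Kernel = preimage of identity
ker(φ) = {x ∈ ℤ : 30x ≡ 0 (mod 37)}. gcd(30,37) = 1, so 30x ≡ 0 (mod 37) ⟺ x ≡ 0 (mod 37/1 = 37). Hence ker(φ) = 37ℤ

ker(φ) = 37ℤ


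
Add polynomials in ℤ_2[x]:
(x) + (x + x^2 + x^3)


Add coefficients mod 2:
x^0: 0 + 0 = 0 (mod 2)
x^1: 1 + 1 = 0 (mod 2)
x^2: 0 + 1 = 1 (mod 2)
x^3: 0 + 1 = 1 (mod 2)
Result: x^2 + x^3

f + g = x^2 + x^3


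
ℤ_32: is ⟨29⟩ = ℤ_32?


g generates ℤ_n iff gcd(g, n) = 1
gcd(29, 32) = 1
Since gcd = 1, 29 is a generator.

Yes, 29 generates ℤ_32


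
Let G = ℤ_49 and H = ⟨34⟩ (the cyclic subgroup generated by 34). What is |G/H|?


|⟨34⟩| = n / gcd(34, 49) = 49 / 1 = 49
H is normal (ℤ_49 is abelian).
|G/H| = |G| / |H| = 49 / 49 = 1

|G/H| = 1


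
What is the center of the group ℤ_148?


Z(G) = {g ∈ G | gx = xg for all x ∈ G}
ℤ_148 is abelian, so Z(G) = G

Z(ℤ_148) = ℤ_148


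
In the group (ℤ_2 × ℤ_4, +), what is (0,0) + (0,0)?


Operation: componentwise addition mod (2, 4)
(0,0) + (0,0) = ((a₁+b₁) mod 2, (a₂+b₂) mod 4) with a = (0,0), b = (0,0)

(0,0) + (0,0) = (0,0)


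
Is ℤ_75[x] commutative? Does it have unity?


ℤ_75 has zero divisors (3·25 ≡ 0), and these lift to constant zero divisors in ℤ_75[x]; so not an integral domain
Commutative: Yes
Integral domain: No
Has unity: Yes

ℤ_75[x]: Commutative=Yes, Unity=Yes


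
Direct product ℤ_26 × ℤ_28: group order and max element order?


|ℤ_26 × ℤ_28| = 26 × 28 = 728
Max element order = lcm(26,28) = 364
Cyclic? No (gcd=2)

|ℤ_26×ℤ_28| = 728, max element order = 364


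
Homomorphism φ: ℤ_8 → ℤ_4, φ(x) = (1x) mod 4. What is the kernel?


Kernel = preimage of identity
ker(φ) = {x ∈ ℤ_8 : 1x ≡ 0 (mod 4)}. Since 4 | 8, φ is well-defined. The kernel is the cyclic subgroup ⟨4⟩ of ℤ_8 (order 2), i.e. {0, 4}

ker(φ) = {0, 4}


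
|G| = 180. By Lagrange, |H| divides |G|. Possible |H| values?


Lagrange's theorem: |H| divides |G|
|G| = 180
Divisors of 180: 1, 2, 3, 4, 5, 6, 9, 10, 12, 15, 18, 20, 30, 36, 45, 60, 90, 180

Possible subgroup orders: {1, 2, 3, 4, 5, 6, 9, 10, 12, 15, 18, 20, 30, 36, 45, 60, 90, 180}


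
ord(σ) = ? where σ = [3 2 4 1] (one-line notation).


Cycle decomposition: (1 3 4)
Cycle lengths: 3
Order = lcm(3) = 3

ord(σ) = 3


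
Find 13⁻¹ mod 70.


Use the extended Euclidean algorithm to write 1 = 13·s + 70·t; then s mod 70 is the inverse.
Euclidean algorithm:
  13 = 0·70 + 13
  70 = 5·13 + 5
  13 = 2·5 + 3
  5 = 1·3 + 2
  3 = 1·2 + 1
  2 = 2·1 + 0
gcd(13,70) = 1
Back-substitution gives: 13·(27) + 70·(-5) = 1
So 13⁻¹ ≡ 27 ≡ 27 (mod 70)
Check: 13 × 27 = 351 ≡ 1 (mod 70) ✓

13⁻¹ ≡ 27 (mod 70)


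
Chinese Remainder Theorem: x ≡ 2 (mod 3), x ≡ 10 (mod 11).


m₁ = 3, m₂ = 11, gcd = 1, so CRT applies. M = m₁·m₂ = 33
Let M₁ = M/m₁ = 11, M₂ = M/m₂ = 3
Find y₁ ≡ M₁⁻¹ (mod m₁): 11⁻¹ ≡ 2 (mod 3)
Find y₂ ≡ M₂⁻¹ (mod m₂): 3⁻¹ ≡ 4 (mod 11)
x = a₁·M₁·y₁ + a₂·M₂·y₂ = 2·11·2 + 10·3·4 = 164
Reduce mod 33: x ≡ 32
Check: 32 mod 3 = 2 ✓, 32 mod 11 = 10 ✓

x ≡ 32 (mod 33)


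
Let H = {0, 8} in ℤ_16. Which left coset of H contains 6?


6 + H = {6 + h (mod 16) : h ∈ H}
6+0=6, 6+8=14

6 + H = {6, 14}


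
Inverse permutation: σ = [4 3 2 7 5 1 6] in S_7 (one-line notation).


To find σ⁻¹, swap domain and range:
σ(1) = 4 → σ⁻¹(4) = 1
σ(2) = 3 → σ⁻¹(3) = 2
σ(3) = 2 → σ⁻¹(2) = 3
σ(4) = 7 → σ⁻¹(7) = 4
σ(5) = 5 → σ⁻¹(5) = 5
σ(6) = 1 → σ⁻¹(1) = 6
σ(7) = 6 → σ⁻¹(6) = 7

σ⁻¹ = [6 3 2 1 5 7 4]


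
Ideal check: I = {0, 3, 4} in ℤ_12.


Check ideal conditions for I = {0, 3, 4} in ℤ_12:
(1) I is an additive subgroup? No
(2) For r ∈ ℤ_12 and a ∈ I: r·a ∈ I? No  [counterexample: r=2, a=3, r·a mod 12 = 6 ∉ I]

No, I is not an ideal of ℤ_12


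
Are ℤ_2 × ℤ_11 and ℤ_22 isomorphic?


Comparing ℤ_2 × ℤ_11 and ℤ_22:
gcd(2,11) = 1, so ℤ_2 × ℤ_11 ≅ ℤ_22 (CRT)

Yes, ℤ_2 × ℤ_11 ≅ ℤ_22


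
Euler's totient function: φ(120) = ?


Factor n: 120 = 2^3 × 3 × 5
φ(n) = n · ∏(1 - 1/p) over distinct primes p | n
φ(120) = 120 · (1 - 1/2) · (1 - 1/3) · (1 - 1/5) = 32

φ(120) = 32


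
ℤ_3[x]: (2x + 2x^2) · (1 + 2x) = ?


Expand and collect like terms; reduce coefficients mod 3:
x^0: 0·1 = 0 ≡ 0 (mod 3)
x^1: 0·2 + 2·1 = 2 ≡ 2 (mod 3)
x^2: 2·2 + 2·1 = 6 ≡ 0 (mod 3)
x^3: 2·2 = 4 ≡ 1 (mod 3)
Result: 2x + x^3

f · g = 2x + x^3


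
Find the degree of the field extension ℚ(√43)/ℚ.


√43 has minimal polynomial x² - 43 (irreducible over ℚ since 43 is squarefree)

[ℚ(√43)/ℚ] = 2


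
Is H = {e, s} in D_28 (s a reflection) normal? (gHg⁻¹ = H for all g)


H = {e, s} in D_28 (s a reflection)
r·s·r⁻¹ = sr⁻² ≠ s for n ≥ 3, so {e, s} is not closed under conjugation

No, not a normal subgroup


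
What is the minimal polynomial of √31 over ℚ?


√31 satisfies x² - 31 = 0, irreducible over ℚ since 31 is squarefree

Minimal polynomial: x² - 31


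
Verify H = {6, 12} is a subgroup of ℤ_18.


Subgroup test for H = {6, 12} in (ℤ_18, +):
(1) 0 ∈ H? No
(2) Closure: for all a,b ∈ H, (a+b) mod 18 ∈ H? No  [counterexample: 6 + 12 = 0 ∉ H]
(3) Inverses: for all a ∈ H, -a mod 18 ∈ H? Yes

No, H is not a subgroup of ℤ_18


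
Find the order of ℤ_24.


ℤ_n has n elements.

|ℤ_24| = 24


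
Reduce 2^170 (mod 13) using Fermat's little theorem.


Fermat's little theorem: if p is prime and gcd(a,p)=1, then a^(p-1) ≡ 1 (mod p)
p = 13 is prime, gcd(2,13) = 1
Reduce exponent: 170 mod 12 = 2
So 2^170 ≡ 2^2 (mod 13)
2^2 mod 13 = 4

2^170 ≡ 4 (mod 13)


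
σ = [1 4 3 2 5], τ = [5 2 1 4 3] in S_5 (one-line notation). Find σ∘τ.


σ∘τ: apply τ first, then σ
1 →τ 5 →σ 5
2 →τ 2 →σ 4
3 →τ 1 →σ 1
4 →τ 4 →σ 2
5 →τ 3 →σ 3

σ∘τ = [5 4 1 2 3]


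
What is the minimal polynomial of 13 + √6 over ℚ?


Let α = 13 + √6. Then α - 13 = √6, so (α - 13)² = 6, giving α² - 26α + 163 = 0. Degree 2 and α ∉ ℚ, so this is the minimal polynomial.

Minimal polynomial: x² - 26x + 163


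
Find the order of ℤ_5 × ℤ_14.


|A × B| = |A| · |B|
|ℤ_5 × ℤ_14| = 5 × 14 = 70

|ℤ_5 × ℤ_14| = 70


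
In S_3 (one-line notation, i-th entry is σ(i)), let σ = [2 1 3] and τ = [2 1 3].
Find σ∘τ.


σ∘τ: apply τ first, then σ
1 →τ 2 →σ 1
2 →τ 1 →σ 2
3 →τ 3 →σ 3

σ∘τ = [1 2 3]


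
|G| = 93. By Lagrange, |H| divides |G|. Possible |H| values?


Lagrange's theorem: |H| divides |G|
|G| = 93
Divisors of 93: 1, 3, 31, 93

Possible subgroup orders: {1, 3, 31, 93}


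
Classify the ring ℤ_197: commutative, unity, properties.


ℤ_197 is a commutative ring with unity 1; 197 is prime, so ℤ_197 is a field (hence an integral domain)
Commutative: Yes
Integral domain: Yes
Has unity: Yes

ℤ_197: Commutative=Yes, Unity=Yes


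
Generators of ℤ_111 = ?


g generates ℤ_n iff gcd(g,n) = 1
Prime factors of 111: 3, 37
Generators are g ∈ {1,...,110} not divisible by any of these primes.
Generators: {1, 2, 4, 5, 7, 8, 10, 11, 13, 14, 16, 17, 19, 20, 22, 23, 25, 26, 28, 29, 31, 32, 34, 35, 38, 40, 41, 43, 44, 46, 47, 49, 50, 52, 53, 55, 56, 58, 59, 61, 62, 64, 65, 67, 68, 70, 71, 73, 76, 77, 79, 80, 82, 83, 85, 86, 88, 89, 91, 92, 94, 95, 97, 98, 100, 101, 103, 104, 106, 107, 109, 110}
Number of generators = φ(111) = 72

Generators of ℤ_111 = {1, 2, 4, 5, 7, 8, 10, 11, 13, 14, 16, 17, 19, 20, 22, 23, 25, 26, 28, 29, 31, 32, 34, 35, 38, 40, 41, 43, 44, 46, 47, 49, 50, 52, 53, 55, 56, 58, 59, 61, 62, 64, 65, 67, 68, 70, 71, 73, 76, 77, 79, 80, 82, 83, 85, 86, 88, 89, 91, 92, 94, 95, 97, 98, 100, 101, 103, 104, 106, 107, 109, 110}


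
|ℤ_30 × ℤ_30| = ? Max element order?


|ℤ_30 × ℤ_30| = 30 × 30 = 900
Max element order = lcm(30,30) = 30
Cyclic? No (gcd=30)

|ℤ_30×ℤ_30| = 900, max element order = 30


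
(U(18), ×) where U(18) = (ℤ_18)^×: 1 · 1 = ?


Operation: multiplication mod 18
1 · 1 = (a × b) mod 18 with a = 1, b = 1

1 · 1 = 1


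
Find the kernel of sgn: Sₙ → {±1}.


Kernel = preimage of identity
ker(sgn) = even permutations = Aₙ

ker(sgn) = Aₙ


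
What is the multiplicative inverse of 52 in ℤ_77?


Use the extended Euclidean algorithm to write 1 = 52·s + 77·t; then s mod 77 is the inverse.
Euclidean algorithm:
  52 = 0·77 + 52
  77 = 1·52 + 25
  52 = 2·25 + 2
  25 = 12·2 + 1
  2 = 2·1 + 0
gcd(52,77) = 1
Back-substitution gives: 52·(-37) + 77·(25) = 1
So 52⁻¹ ≡ -37 ≡ 40 (mod 77)
Check: 52 × 40 = 2080 ≡ 1 (mod 77) ✓

52⁻¹ ≡ 40 (mod 77)


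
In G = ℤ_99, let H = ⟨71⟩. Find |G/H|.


|⟨71⟩| = n / gcd(71, 99) = 99 / 1 = 99
H is normal (ℤ_99 is abelian).
|G/H| = |G| / |H| = 99 / 99 = 1

|G/H| = 1


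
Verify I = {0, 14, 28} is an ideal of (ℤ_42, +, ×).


Check ideal conditions for I = {0, 14, 28} in ℤ_42:
(1) I is an additive subgroup? Yes
(2) For r ∈ ℤ_42 and a ∈ I: r·a ∈ I? Yes

Yes, I is an ideal of ℤ_42


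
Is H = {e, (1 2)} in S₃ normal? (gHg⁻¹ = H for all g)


H = {e, (1 2)} in S₃
(1 3)(1 2)(1 3)⁻¹ = (2 3) ∉ {e, (1 2)}, so it is not normal

No, not a normal subgroup


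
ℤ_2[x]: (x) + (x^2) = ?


Add coefficients mod 2:
x^0: 0 + 0 = 0 (mod 2)
x^1: 1 + 0 = 1 (mod 2)
x^2: 0 + 1 = 1 (mod 2)
Result: x + x^2

f + g = x + x^2


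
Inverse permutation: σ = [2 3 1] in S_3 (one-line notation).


To find σ⁻¹, swap domain and range:
σ(1) = 2 → σ⁻¹(2) = 1
σ(2) = 3 → σ⁻¹(3) = 2
σ(3) = 1 → σ⁻¹(1) = 3

σ⁻¹ = [3 1 2]


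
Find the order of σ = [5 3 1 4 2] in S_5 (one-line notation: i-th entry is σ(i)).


Cycle decomposition: (1 5 2 3)
Cycle lengths: 4
Order = lcm(4) = 4

ord(σ) = 4


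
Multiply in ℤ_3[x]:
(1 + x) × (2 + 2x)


Expand and collect like terms; reduce coefficients mod 3:
x^0: 1·2 = 2 ≡ 2 (mod 3)
x^1: 1·2 + 1·2 = 4 ≡ 1 (mod 3)
x^2: 1·2 = 2 ≡ 2 (mod 3)
Result: 2 + x + 2x^2

f · g = 2 + x + 2x^2


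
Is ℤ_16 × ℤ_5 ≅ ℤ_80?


Comparing ℤ_16 × ℤ_5 and ℤ_80:
gcd(16,5) = 1, so ℤ_16 × ℤ_5 ≅ ℤ_80 (CRT)

Yes, ℤ_16 × ℤ_5 ≅ ℤ_80


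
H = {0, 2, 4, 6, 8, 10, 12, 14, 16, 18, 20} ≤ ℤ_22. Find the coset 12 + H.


12 + H = {12 + h (mod 22) : h ∈ H}
12+0=12, 12+2=14, 12+4=16, 12+6=18, 12+8=20, 12+10=0, 12+12=2, 12+14=4, 12+16=6, 12+18=8, 12+20=10
12 + H = {0, 2, 4, 6, 8, 10, 12, 14, 16, 18, 20} = 0 + H

12 + H = {0, 2, 4, 6, 8, 10, 12, 14, 16, 18, 20}


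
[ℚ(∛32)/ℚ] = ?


∛32 has minimal polynomial x³ - 32 (irreducible over ℚ since 32 is not a perfect cube)

[ℚ(∛32)/ℚ] = 3


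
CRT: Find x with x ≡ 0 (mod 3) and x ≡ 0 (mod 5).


m₁ = 3, m₂ = 5, gcd = 1, so CRT applies. M = m₁·m₂ = 15
Let M₁ = M/m₁ = 5, M₂ = M/m₂ = 3
Find y₁ ≡ M₁⁻¹ (mod m₁): 5⁻¹ ≡ 2 (mod 3)
Find y₂ ≡ M₂⁻¹ (mod m₂): 3⁻¹ ≡ 2 (mod 5)
x = a₁·M₁·y₁ + a₂·M₂·y₂ = 0·5·2 + 0·3·2 = 0
Reduce mod 15: x ≡ 0
Check: 0 mod 3 = 0 ✓, 0 mod 5 = 0 ✓

x ≡ 0 (mod 15)


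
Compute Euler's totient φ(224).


Factor n: 224 = 2^5 × 7
φ(n) = n · ∏(1 - 1/p) over distinct primes p | n
φ(224) = 224 · (1 - 1/2) · (1 - 1/7) = 96

φ(224) = 96


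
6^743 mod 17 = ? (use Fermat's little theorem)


Fermat's little theorem: if p is prime and gcd(a,p)=1, then a^(p-1) ≡ 1 (mod p)
p = 17 is prime, gcd(6,17) = 1
Reduce exponent: 743 mod 16 = 7
So 6^743 ≡ 6^7 (mod 17)
6^7 mod 17 = 14

6^743 ≡ 14 (mod 17)


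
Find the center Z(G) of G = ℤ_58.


Z(G) = {g ∈ G | gx = xg for all x ∈ G}
ℤ_58 is abelian, so Z(G) = G

Z(ℤ_58) = ℤ_58


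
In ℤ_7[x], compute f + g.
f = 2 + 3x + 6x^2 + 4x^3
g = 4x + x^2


Add coefficients mod 7:
x^0: 2 + 0 = 2 (mod 7)
x^1: 3 + 4 = 0 (mod 7)
x^2: 6 + 1 = 0 (mod 7)
x^3: 4 + 0 = 4 (mod 7)
Result: 2 + 4x^3

f + g = 2 + 4x^3


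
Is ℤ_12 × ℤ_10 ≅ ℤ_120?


Comparing ℤ_12 × ℤ_10 and ℤ_120:
gcd(12,10) = 2 ≠ 1. Max element order in ℤ_12×ℤ_10 is lcm(12,10) = 60 < 120, so it has no element of order 120

No, ℤ_12 × ℤ_10 ≇ ℤ_120


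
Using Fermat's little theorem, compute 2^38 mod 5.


Fermat's little theorem: if p is prime and gcd(a,p)=1, then a^(p-1) ≡ 1 (mod p)
p = 5 is prime, gcd(2,5) = 1
Reduce exponent: 38 mod 4 = 2
So 2^38 ≡ 2^2 (mod 5)
2^2 mod 5 = 4

2^38 ≡ 4 (mod 5)


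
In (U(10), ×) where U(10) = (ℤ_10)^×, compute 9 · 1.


Operation: multiplication mod 10
9 · 1 = (a × b) mod 10 with a = 9, b = 1

9 · 1 = 9


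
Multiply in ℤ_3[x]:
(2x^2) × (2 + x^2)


Expand and collect like terms; reduce coefficients mod 3:
x^0: 0·2 = 0 ≡ 0 (mod 3)
x^1: 0·0 + 0·2 = 0 ≡ 0 (mod 3)
x^2: 0·1 + 0·0 + 2·2 = 4 ≡ 1 (mod 3)
x^3: 0·1 + 2·0 = 0 ≡ 0 (mod 3)
x^4: 2·1 = 2 ≡ 2 (mod 3)
Result: x^2 + 2x^4

f · g = x^2 + 2x^4


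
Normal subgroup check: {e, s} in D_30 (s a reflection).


H = {e, s} in D_30 (s a reflection)
r·s·r⁻¹ = sr⁻² ≠ s for n ≥ 3, so {e, s} is not closed under conjugation

No, not a normal subgroup


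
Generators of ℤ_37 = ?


g generates ℤ_n iff gcd(g,n) = 1
Prime factors of 37: 37
Generators are g ∈ {1,...,36} not divisible by any of these primes.
Generators: {1, 2, 3, 4, 5, 6, 7, 8, 9, 10, 11, 12, 13, 14, 15, 16, 17, 18, 19, 20, 21, 22, 23, 24, 25, 26, 27, 28, 29, 30, 31, 32, 33, 34, 35, 36}
Number of generators = φ(37) = 36

Generators of ℤ_37 = {1, 2, 3, 4, 5, 6, 7, 8, 9, 10, 11, 12, 13, 14, 15, 16, 17, 18, 19, 20, 21, 22, 23, 24, 25, 26, 27, 28, 29, 30, 31, 32, 33, 34, 35, 36}


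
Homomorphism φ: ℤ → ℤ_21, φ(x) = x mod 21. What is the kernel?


Kernel = preimage of identity
ker(φ) = {x ∈ ℤ : x ≡ 0 (mod 21)} = 21ℤ = {0, ±21, ±42, ...}

ker(φ) = 21ℤ


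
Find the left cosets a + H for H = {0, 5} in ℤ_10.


H = {0, 5}, |H| = 2
Number of cosets = |G|/|H| = 10/2 = 5
0 + H = {0, 5}
1 + H = {1, 6}
2 + H = {2, 7}
3 + H = {3, 8}
4 + H = {4, 9}

Cosets: 0+H={0,5}; 1+H={1,6}; 2+H={2,7}; 3+H={3,8}; 4+H={4,9}


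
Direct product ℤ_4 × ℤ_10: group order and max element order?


|ℤ_4 × ℤ_10| = 4 × 10 = 40
Max element order = lcm(4,10) = 20
Cyclic? No (gcd=2)

|ℤ_4×ℤ_10| = 40, max element order = 20


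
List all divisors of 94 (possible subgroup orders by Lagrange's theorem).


Lagrange's theorem: |H| divides |G|
|G| = 94
Divisors of 94: 1, 2, 47, 94

Possible subgroup orders: {1, 2, 47, 94}


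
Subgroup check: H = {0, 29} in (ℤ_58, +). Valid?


Subgroup test for H = {0, 29} in (ℤ_58, +):
(1) 0 ∈ H? Yes
(2) Closure: for all a,b ∈ H, (a+b) mod 58 ∈ H? Yes
(3) Inverses: for all a ∈ H, -a mod 58 ∈ H? Yes

Yes, H is a subgroup of ℤ_58


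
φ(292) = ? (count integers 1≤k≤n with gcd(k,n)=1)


Factor n: 292 = 2^2 × 73
φ(n) = n · ∏(1 - 1/p) over distinct primes p | n
φ(292) = 292 · (1 - 1/2) · (1 - 1/73) = 144

φ(292) = 144


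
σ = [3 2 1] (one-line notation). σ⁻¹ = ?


To find σ⁻¹, swap domain and range:
σ(1) = 3 → σ⁻¹(3) = 1
σ(2) = 2 → σ⁻¹(2) = 2
σ(3) = 1 → σ⁻¹(1) = 3

σ⁻¹ = [3 2 1]


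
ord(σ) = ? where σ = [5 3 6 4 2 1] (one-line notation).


Cycle decomposition: (1 5 2 3 6)
Cycle lengths: 5
Order = lcm(5) = 5

ord(σ) = 5


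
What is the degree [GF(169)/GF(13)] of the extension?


GF(169) = GF(13^2), so the extension degree is 2

[GF(169)/GF(13)] = 2


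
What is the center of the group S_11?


Z(G) = {g ∈ G | gx = xg for all x ∈ G}
S_n is non-abelian for n ≥ 3; Z(S_11) is trivial

Z(S_11) = {e}


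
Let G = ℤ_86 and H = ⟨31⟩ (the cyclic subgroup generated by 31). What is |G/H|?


|⟨31⟩| = n / gcd(31, 86) = 86 / 1 = 86
H is normal (ℤ_86 is abelian).
|G/H| = |G| / |H| = 86 / 86 = 1

|G/H| = 1


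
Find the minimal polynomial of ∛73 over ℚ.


∛73 satisfies x³ - 73 = 0, irreducible over ℚ (no rational root; 73 is not a perfect cube)

Minimal polynomial: x³ - 73


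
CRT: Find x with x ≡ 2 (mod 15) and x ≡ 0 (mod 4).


m₁ = 15, m₂ = 4, gcd = 1, so CRT applies. M = m₁·m₂ = 60
Let M₁ = M/m₁ = 4, M₂ = M/m₂ = 15
Find y₁ ≡ M₁⁻¹ (mod m₁): 4⁻¹ ≡ 4 (mod 15)
Find y₂ ≡ M₂⁻¹ (mod m₂): 15⁻¹ ≡ 3 (mod 4)
x = a₁·M₁·y₁ + a₂·M₂·y₂ = 2·4·4 + 0·15·3 = 32
Reduce mod 60: x ≡ 32
Check: 32 mod 15 = 2 ✓, 32 mod 4 = 0 ✓

x ≡ 32 (mod 60)


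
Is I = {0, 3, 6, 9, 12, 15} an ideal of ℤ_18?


Check ideal conditions for I = {0, 3, 6, 9, 12, 15} in ℤ_18:
(1) I is an additive subgroup? Yes
(2) For r ∈ ℤ_18 and a ∈ I: r·a ∈ I? Yes

Yes, I is an ideal of ℤ_18


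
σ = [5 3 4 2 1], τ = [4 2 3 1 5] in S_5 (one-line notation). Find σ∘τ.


σ∘τ: apply τ first, then σ
1 →τ 4 →σ 2
2 →τ 2 →σ 3
3 →τ 3 →σ 4
4 →τ 1 →σ 5
5 →τ 5 →σ 1

σ∘τ = [2 3 4 5 1]


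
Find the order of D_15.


|D_n| = 2n (n rotations and n reflections)
|D_15| = 2×15 = 30

|D_15| = 30


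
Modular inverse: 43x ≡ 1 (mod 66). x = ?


Use the extended Euclidean algorithm to write 1 = 43·s + 66·t; then s mod 66 is the inverse.
Euclidean algorithm:
  43 = 0·66 + 43
  66 = 1·43 + 23
  43 = 1·23 + 20
  23 = 1·20 + 3
  20 = 6·3 + 2
  3 = 1·2 + 1
  2 = 2·1 + 0
gcd(43,66) = 1
Back-substitution gives: 43·(-23) + 66·(15) = 1
So 43⁻¹ ≡ -23 ≡ 43 (mod 66)
Check: 43 × 43 = 1849 ≡ 1 (mod 66) ✓

43⁻¹ ≡ 43 (mod 66)


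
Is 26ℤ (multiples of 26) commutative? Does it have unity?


26ℤ is a commutative ring under +,× but has no multiplicative identity (1 ∉ 26ℤ); it has no zero divisors, but without unity it is not an integral domain
Commutative: Yes
Integral domain: No
Has unity: No

26ℤ (multiples of 26): Commutative=Yes, Unity=No


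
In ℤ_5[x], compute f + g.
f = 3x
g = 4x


Add coefficients mod 5:
x^0: 0 + 0 = 0 (mod 5)
x^1: 3 + 4 = 2 (mod 5)
Result: 2x

f + g = 2x


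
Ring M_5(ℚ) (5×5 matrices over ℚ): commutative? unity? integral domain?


Matrix multiplication is non-commutative for n ≥ 2; the identity matrix I is the unity; singular matrices give zero divisors, so not an integral domain
Commutative: No
Integral domain: No
Has unity: Yes

M_5(ℚ) (5×5 matrices over ℚ): Commutative=No, Unity=Yes


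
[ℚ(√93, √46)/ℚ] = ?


[ℚ(√93,√46):ℚ] = [ℚ(√93,√46):ℚ(√93)]·[ℚ(√93):ℚ] = 2·2 = 4

[ℚ(√93, √46)/ℚ] = 4


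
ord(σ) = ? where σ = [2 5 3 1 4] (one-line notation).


Cycle decomposition: (1 2 5 4)
Cycle lengths: 4
Order = lcm(4) = 4

ord(σ) = 4


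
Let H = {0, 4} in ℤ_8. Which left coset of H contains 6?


6 + H = {6 + h (mod 8) : h ∈ H}
6+0=6, 6+4=2
6 + H = {2, 6} = 2 + H

6 + H = {2, 6}


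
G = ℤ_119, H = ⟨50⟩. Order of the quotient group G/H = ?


|⟨50⟩| = n / gcd(50, 119) = 119 / 1 = 119
H is normal (ℤ_119 is abelian).
|G/H| = |G| / |H| = 119 / 119 = 1

|G/H| = 1


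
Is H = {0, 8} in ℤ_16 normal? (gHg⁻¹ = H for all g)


H = {0, 8} in ℤ_16
ℤ_16 is abelian; every subgroup of an abelian group is normal

Yes, normal subgroup


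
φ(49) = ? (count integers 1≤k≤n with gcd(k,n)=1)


Factor n: 49 = 7^2
φ(n) = n · ∏(1 - 1/p) over distinct primes p | n
φ(49) = 49 · (1 - 1/7) = 42

φ(49) = 42


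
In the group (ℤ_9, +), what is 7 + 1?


Operation: addition mod 9
7 + 1 = (a + b) mod 9 with a = 7, b = 1

7 + 1 = 8


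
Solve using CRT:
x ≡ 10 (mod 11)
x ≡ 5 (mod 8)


m₁ = 11, m₂ = 8, gcd = 1, so CRT applies. M = m₁·m₂ = 88
Let M₁ = M/m₁ = 8, M₂ = M/m₂ = 11
Find y₁ ≡ M₁⁻¹ (mod m₁): 8⁻¹ ≡ 7 (mod 11)
Find y₂ ≡ M₂⁻¹ (mod m₂): 11⁻¹ ≡ 3 (mod 8)
x = a₁·M₁·y₁ + a₂·M₂·y₂ = 10·8·7 + 5·11·3 = 725
Reduce mod 88: x ≡ 21
Check: 21 mod 11 = 10 ✓, 21 mod 8 = 5 ✓

x ≡ 21 (mod 88)


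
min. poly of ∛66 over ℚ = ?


∛66 satisfies x³ - 66 = 0, irreducible over ℚ (no rational root; 66 is not a perfect cube)

Minimal polynomial: x³ - 66


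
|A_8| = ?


|A_n| = n!/2 (even permutations)
|A_8| = 8!/2 = 40320/2 = 20160

|A_8| = 20160


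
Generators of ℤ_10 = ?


g generates ℤ_n iff gcd(g,n) = 1
Checking each g ∈ {1,...,9}:
gcd(1,10) = 1
gcd(2,10) = 2
gcd(3,10) = 1
gcd(4,10) = 2
gcd(5,10) = 5
gcd(6,10) = 2
gcd(7,10) = 1
gcd(8,10) = 2
gcd(9,10) = 1
Generators: {1, 3, 7, 9}
Number of generators = φ(10) = 4

Generators of ℤ_10 = {1, 3, 7, 9}


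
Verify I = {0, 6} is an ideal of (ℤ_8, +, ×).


Check ideal conditions for I = {0, 6} in ℤ_8:
(1) I is an additive subgroup? No
(2) For r ∈ ℤ_8 and a ∈ I: r·a ∈ I? No  [counterexample: r=2, a=6, r·a mod 8 = 4 ∉ I]

No, I is not an ideal of ℤ_8


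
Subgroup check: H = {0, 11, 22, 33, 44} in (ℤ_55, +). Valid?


Subgroup test for H = {0, 11, 22, 33, 44} in (ℤ_55, +):
(1) 0 ∈ H? Yes
(2) Closure: for all a,b ∈ H, (a+b) mod 55 ∈ H? Yes
(3) Inverses: for all a ∈ H, -a mod 55 ∈ H? Yes

Yes, H is a subgroup of ℤ_55


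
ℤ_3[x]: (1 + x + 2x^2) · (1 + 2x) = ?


Expand and collect like terms; reduce coefficients mod 3:
x^0: 1·1 = 1 ≡ 1 (mod 3)
x^1: 1·2 + 1·1 = 3 ≡ 0 (mod 3)
x^2: 1·2 + 2·1 = 4 ≡ 1 (mod 3)
x^3: 2·2 = 4 ≡ 1 (mod 3)
Result: 1 + x^2 + x^3

f · g = 1 + x^2 + x^3


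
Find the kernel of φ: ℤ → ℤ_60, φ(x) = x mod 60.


Kernel = preimage of identity
ker(φ) = {x ∈ ℤ : x ≡ 0 (mod 60)} = 60ℤ = {0, ±60, ±120, ...}

ker(φ) = 60ℤ


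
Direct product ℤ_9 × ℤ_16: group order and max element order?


|ℤ_9 × ℤ_16| = 9 × 16 = 144
Max element order = lcm(9,16) = 144
Cyclic? Yes (gcd=1)

|ℤ_9×ℤ_16| = 144, max element order = 144


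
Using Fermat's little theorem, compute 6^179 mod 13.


Fermat's little theorem: if p is prime and gcd(a,p)=1, then a^(p-1) ≡ 1 (mod p)
p = 13 is prime, gcd(6,13) = 1
Reduce exponent: 179 mod 12 = 11
So 6^179 ≡ 6^11 (mod 13)
6^11 mod 13 = 11

6^179 ≡ 11 (mod 13)


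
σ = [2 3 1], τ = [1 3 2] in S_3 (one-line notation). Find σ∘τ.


σ∘τ: apply τ first, then σ
1 →τ 1 →σ 2
2 →τ 3 →σ 1
3 →τ 2 →σ 3

σ∘τ = [2 1 3]


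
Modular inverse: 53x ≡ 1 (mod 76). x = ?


Use the extended Euclidean algorithm to write 1 = 53·s + 76·t; then s mod 76 is the inverse.
Euclidean algorithm:
  53 = 0·76 + 53
  76 = 1·53 + 23
  53 = 2·23 + 7
  23 = 3·7 + 2
  7 = 3·2 + 1
  2 = 2·1 + 0
gcd(53,76) = 1
Back-substitution gives: 53·(33) + 76·(-23) = 1
So 53⁻¹ ≡ 33 ≡ 33 (mod 76)
Check: 53 × 33 = 1749 ≡ 1 (mod 76) ✓

53⁻¹ ≡ 33 (mod 76)


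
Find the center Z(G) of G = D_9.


Z(G) = {g ∈ G | gx = xg for all x ∈ G}
For odd n, Z(D_n) = {e}: no nontrivial rotation commutes with all reflections

Z(D_9) = {e}


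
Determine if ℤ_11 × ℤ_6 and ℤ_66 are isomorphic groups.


Comparing ℤ_11 × ℤ_6 and ℤ_66:
gcd(11,6) = 1, so ℤ_11 × ℤ_6 ≅ ℤ_66 (CRT)

Yes, ℤ_11 × ℤ_6 ≅ ℤ_66


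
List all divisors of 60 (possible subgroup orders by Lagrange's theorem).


Lagrange's theorem: |H| divides |G|
|G| = 60
Divisors of 60: 1, 2, 3, 4, 5, 6, 10, 12, 15, 20, 30, 60

Possible subgroup orders: {1, 2, 3, 4, 5, 6, 10, 12, 15, 20, 30, 60}


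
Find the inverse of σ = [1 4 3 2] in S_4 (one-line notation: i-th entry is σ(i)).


To find σ⁻¹, swap domain and range:
σ(1) = 1 → σ⁻¹(1) = 1
σ(2) = 4 → σ⁻¹(4) = 2
σ(3) = 3 → σ⁻¹(3) = 3
σ(4) = 2 → σ⁻¹(2) = 4

σ⁻¹ = [1 4 3 2]


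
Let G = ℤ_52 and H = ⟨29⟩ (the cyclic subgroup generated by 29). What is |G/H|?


|⟨29⟩| = n / gcd(29, 52) = 52 / 1 = 52
H is normal (ℤ_52 is abelian).
|G/H| = |G| / |H| = 52 / 52 = 1

|G/H| = 1


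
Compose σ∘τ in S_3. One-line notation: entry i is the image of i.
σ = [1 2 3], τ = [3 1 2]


σ∘τ: apply τ first, then σ
1 →τ 3 →σ 3
2 →τ 1 →σ 1
3 →τ 2 →σ 2

σ∘τ = [3 1 2]


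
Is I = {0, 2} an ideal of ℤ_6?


Check ideal conditions for I = {0, 2} in ℤ_6:
(1) I is an additive subgroup? No
(2) For r ∈ ℤ_6 and a ∈ I: r·a ∈ I? No  [counterexample: r=2, a=2, r·a mod 6 = 4 ∉ I]

No, I is not an ideal of ℤ_6


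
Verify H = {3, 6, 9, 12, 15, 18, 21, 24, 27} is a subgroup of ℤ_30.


Subgroup test for H = {3, 6, 9, 12, 15, 18, 21, 24, 27} in (ℤ_30, +):
(1) 0 ∈ H? No
(2) Closure: for all a,b ∈ H, (a+b) mod 30 ∈ H? No  [counterexample: 3 + 27 = 0 ∉ H]
(3) Inverses: for all a ∈ H, -a mod 30 ∈ H? Yes

No, H is not a subgroup of ℤ_30


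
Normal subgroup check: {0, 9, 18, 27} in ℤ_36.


H = {0, 9, 18, 27} in ℤ_36
ℤ_36 is abelian; every subgroup of an abelian group is normal

Yes, normal subgroup


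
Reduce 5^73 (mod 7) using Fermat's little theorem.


Fermat's little theorem: if p is prime and gcd(a,p)=1, then a^(p-1) ≡ 1 (mod p)
p = 7 is prime, gcd(5,7) = 1
Reduce exponent: 73 mod 6 = 1
So 5^73 ≡ 5^1 (mod 7)
5^1 mod 7 = 5

5^73 ≡ 5 (mod 7)


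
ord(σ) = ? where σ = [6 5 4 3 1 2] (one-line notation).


Cycle decomposition: (1 6 2 5) (3 4)
Cycle lengths: 4, 2
Order = lcm(4, 2) = 4

ord(σ) = 4


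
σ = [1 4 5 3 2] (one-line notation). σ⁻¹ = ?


To find σ⁻¹, swap domain and range:
σ(1) = 1 → σ⁻¹(1) = 1
σ(2) = 4 → σ⁻¹(4) = 2
σ(3) = 5 → σ⁻¹(5) = 3
σ(4) = 3 → σ⁻¹(3) = 4
σ(5) = 2 → σ⁻¹(2) = 5

σ⁻¹ = [1 5 4 2 3]


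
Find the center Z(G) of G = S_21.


Z(G) = {g ∈ G | gx = xg for all x ∈ G}
S_n is non-abelian for n ≥ 3; Z(S_21) is trivial

Z(S_21) = {e}


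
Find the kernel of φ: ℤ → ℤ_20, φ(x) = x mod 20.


Kernel = preimage of identity
ker(φ) = {x ∈ ℤ : x ≡ 0 (mod 20)} = 20ℤ = {0, ±20, ±40, ...}

ker(φ) = 20ℤ


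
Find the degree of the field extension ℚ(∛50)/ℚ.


∛50 has minimal polynomial x³ - 50 (irreducible over ℚ since 50 is not a perfect cube)

[ℚ(∛50)/ℚ] = 3


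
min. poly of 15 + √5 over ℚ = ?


Let α = 15 + √5. Then α - 15 = √5, so (α - 15)² = 5, giving α² - 30α + 220 = 0. Degree 2 and α ∉ ℚ, so this is the minimal polynomial.

Minimal polynomial: x² - 30x + 220


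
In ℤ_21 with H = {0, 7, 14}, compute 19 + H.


19 + H = {19 + h (mod 21) : h ∈ H}
19+0=19, 19+7=5, 19+14=12
19 + H = {5, 12, 19} = 5 + H

19 + H = {5, 12, 19}


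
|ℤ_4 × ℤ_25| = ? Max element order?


|ℤ_4 × ℤ_25| = 4 × 25 = 100
Max element order = lcm(4,25) = 100
Cyclic? Yes (gcd=1)

|ℤ_4×ℤ_25| = 100, max element order = 100


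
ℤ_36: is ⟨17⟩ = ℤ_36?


g generates ℤ_n iff gcd(g, n) = 1
gcd(17, 36) = 1
Since gcd = 1, 17 is a generator.

Yes, 17 generates ℤ_36


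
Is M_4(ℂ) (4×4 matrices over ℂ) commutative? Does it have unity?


Matrix multiplication is non-commutative for n ≥ 2; the identity matrix I is the unity; singular matrices give zero divisors, so not an integral domain
Commutative: No
Integral domain: No
Has unity: Yes

M_4(ℂ) (4×4 matrices over ℂ): Commutative=No, Unity=Yes


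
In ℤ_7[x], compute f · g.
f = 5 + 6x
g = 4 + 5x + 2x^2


Expand and collect like terms; reduce coefficients mod 7:
x^0: 5·4 = 20 ≡ 6 (mod 7)
x^1: 5·5 + 6·4 = 49 ≡ 0 (mod 7)
x^2: 5·2 + 6·5 = 40 ≡ 5 (mod 7)
x^3: 6·2 = 12 ≡ 5 (mod 7)
Result: 6 + 5x^2 + 5x^3

f · g = 6 + 5x^2 + 5x^3


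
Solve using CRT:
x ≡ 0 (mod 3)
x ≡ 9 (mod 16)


m₁ = 3, m₂ = 16, gcd = 1, so CRT applies. M = m₁·m₂ = 48
Let M₁ = M/m₁ = 16, M₂ = M/m₂ = 3
Find y₁ ≡ M₁⁻¹ (mod m₁): 16⁻¹ ≡ 1 (mod 3)
Find y₂ ≡ M₂⁻¹ (mod m₂): 3⁻¹ ≡ 11 (mod 16)
x = a₁·M₁·y₁ + a₂·M₂·y₂ = 0·16·1 + 9·3·11 = 297
Reduce mod 48: x ≡ 9
Check: 9 mod 3 = 0 ✓, 9 mod 16 = 9 ✓

x ≡ 9 (mod 48)


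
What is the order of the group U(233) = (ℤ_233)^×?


U(n) is the group of units mod n; |U(n)| = φ(n)
|U(233)| = φ(233) = 232

|U(233) = (ℤ_233)^×| = 232


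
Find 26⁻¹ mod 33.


Use the extended Euclidean algorithm to write 1 = 26·s + 33·t; then s mod 33 is the inverse.
Euclidean algorithm:
  26 = 0·33 + 26
  33 = 1·26 + 7
  26 = 3·7 + 5
  7 = 1·5 + 2
  5 = 2·2 + 1
  2 = 2·1 + 0
gcd(26,33) = 1
Back-substitution gives: 26·(14) + 33·(-11) = 1
So 26⁻¹ ≡ 14 ≡ 14 (mod 33)
Check: 26 × 14 = 364 ≡ 1 (mod 33) ✓

26⁻¹ ≡ 14 (mod 33)


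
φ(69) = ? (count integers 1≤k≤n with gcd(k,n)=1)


Factor n: 69 = 3 × 23
φ(n) = n · ∏(1 - 1/p) over distinct primes p | n
φ(69) = 69 · (1 - 1/3) · (1 - 1/23) = 44

φ(69) = 44


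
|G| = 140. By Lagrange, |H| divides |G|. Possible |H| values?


Lagrange's theorem: |H| divides |G|
|G| = 140
Divisors of 140: 1, 2, 4, 5, 7, 10, 14, 20, 28, 35, 70, 140

Possible subgroup orders: {1, 2, 4, 5, 7, 10, 14, 20, 28, 35, 70, 140}


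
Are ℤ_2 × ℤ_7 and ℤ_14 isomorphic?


Comparing ℤ_2 × ℤ_7 and ℤ_14:
gcd(2,7) = 1, so ℤ_2 × ℤ_7 ≅ ℤ_14 (CRT)

Yes, ℤ_2 × ℤ_7 ≅ ℤ_14


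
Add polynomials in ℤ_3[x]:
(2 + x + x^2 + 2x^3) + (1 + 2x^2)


Add coefficients mod 3:
x^0: 2 + 1 = 0 (mod 3)
x^1: 1 + 0 = 1 (mod 3)
x^2: 1 + 2 = 0 (mod 3)
x^3: 2 + 0 = 2 (mod 3)
Result: x + 2x^3

f + g = x + 2x^3


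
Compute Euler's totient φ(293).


Factor n: 293 = 293
φ(n) = n · ∏(1 - 1/p) over distinct primes p | n
φ(293) = 293 · (1 - 1/293) = 292

φ(293) = 292


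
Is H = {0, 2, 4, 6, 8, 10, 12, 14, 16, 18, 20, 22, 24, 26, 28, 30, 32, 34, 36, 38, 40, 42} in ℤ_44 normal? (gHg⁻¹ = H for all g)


H = {0, 2, 4, 6, 8, 10, 12, 14, 16, 18, 20, 22, 24, 26, 28, 30, 32, 34, 36, 38, 40, 42} in ℤ_44
ℤ_44 is abelian; every subgroup of an abelian group is normal

Yes, normal subgroup


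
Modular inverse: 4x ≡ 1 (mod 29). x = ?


Use the extended Euclidean algorithm to write 1 = 4·s + 29·t; then s mod 29 is the inverse.
Euclidean algorithm:
  4 = 0·29 + 4
  29 = 7·4 + 1
  4 = 4·1 + 0
gcd(4,29) = 1
Back-substitution gives: 4·(-7) + 29·(1) = 1
So 4⁻¹ ≡ -7 ≡ 22 (mod 29)
Check: 4 × 22 = 88 ≡ 1 (mod 29) ✓

4⁻¹ ≡ 22 (mod 29)


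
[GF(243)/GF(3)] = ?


GF(243) = GF(3^5), so the extension degree is 5

[GF(243)/GF(3)] = 5


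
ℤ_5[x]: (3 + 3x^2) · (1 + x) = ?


Expand and collect like terms; reduce coefficients mod 5:
x^0: 3·1 = 3 ≡ 3 (mod 5)
x^1: 3·1 + 0·1 = 3 ≡ 3 (mod 5)
x^2: 0·1 + 3·1 = 3 ≡ 3 (mod 5)
x^3: 3·1 = 3 ≡ 3 (mod 5)
Result: 3 + 3x + 3x^2 + 3x^3

f · g = 3 + 3x + 3x^2 + 3x^3


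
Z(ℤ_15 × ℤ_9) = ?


Z(G) = {g ∈ G | gx = xg for all x ∈ G}
Direct product of abelian groups is abelian, so Z(G) = G

Z(ℤ_15 × ℤ_9) = ℤ_15 × ℤ_9


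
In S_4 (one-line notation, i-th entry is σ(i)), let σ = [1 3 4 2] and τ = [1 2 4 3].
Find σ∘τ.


σ∘τ: apply τ first, then σ
1 →τ 1 →σ 1
2 →τ 2 →σ 3
3 →τ 4 →σ 2
4 →τ 3 →σ 4

σ∘τ = [1 3 2 4]


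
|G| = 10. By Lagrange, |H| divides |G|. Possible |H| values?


Lagrange's theorem: |H| divides |G|
|G| = 10
Divisors of 10: 1, 2, 5, 10

Possible subgroup orders: {1, 2, 5, 10}


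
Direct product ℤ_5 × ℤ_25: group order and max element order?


|ℤ_5 × ℤ_25| = 5 × 25 = 125
Max element order = lcm(5,25) = 25
Cyclic? No (gcd=5)

|ℤ_5×ℤ_25| = 125, max element order = 25


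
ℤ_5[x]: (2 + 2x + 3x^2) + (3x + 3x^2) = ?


Add coefficients mod 5:
x^0: 2 + 0 = 2 (mod 5)
x^1: 2 + 3 = 0 (mod 5)
x^2: 3 + 3 = 1 (mod 5)
Result: 2 + x^2

f + g = 2 + x^2


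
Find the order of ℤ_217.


ℤ_n has n elements.

|ℤ_217| = 217


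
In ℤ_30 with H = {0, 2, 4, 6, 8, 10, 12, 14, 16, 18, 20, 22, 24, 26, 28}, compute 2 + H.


2 + H = {2 + h (mod 30) : h ∈ H}
2+0=2, 2+2=4, 2+4=6, 2+6=8, 2+8=10, 2+10=12, 2+12=14, 2+14=16, 2+16=18, 2+18=20, 2+20=22, 2+22=24, 2+24=26, 2+26=28, 2+28=0
2 + H = {0, 2, 4, 6, 8, 10, 12, 14, 16, 18, 20, 22, 24, 26, 28} = 0 + H

2 + H = {0, 2, 4, 6, 8, 10, 12, 14, 16, 18, 20, 22, 24, 26, 28}


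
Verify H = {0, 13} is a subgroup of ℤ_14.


Subgroup test for H = {0, 13} in (ℤ_14, +):
(1) 0 ∈ H? Yes
(2) Closure: for all a,b ∈ H, (a+b) mod 14 ∈ H? No  [counterexample: 13 + 13 = 12 ∉ H]
(3) Inverses: for all a ∈ H, -a mod 14 ∈ H? No

No, H is not a subgroup of ℤ_14


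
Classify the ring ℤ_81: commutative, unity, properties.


ℤ_81 is a commutative ring with unity 1; 81 = 3×27 is composite, so 3·27 ≡ 0 gives zero divisors (not an integral domain)
Commutative: Yes
Integral domain: No
Has unity: Yes

ℤ_81: Commutative=Yes, Unity=Yes


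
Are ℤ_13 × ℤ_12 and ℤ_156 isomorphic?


Comparing ℤ_13 × ℤ_12 and ℤ_156:
gcd(13,12) = 1, so ℤ_13 × ℤ_12 ≅ ℤ_156 (CRT)

Yes, ℤ_13 × ℤ_12 ≅ ℤ_156


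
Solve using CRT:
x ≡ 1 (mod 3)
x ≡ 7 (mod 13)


m₁ = 3, m₂ = 13, gcd = 1, so CRT applies. M = m₁·m₂ = 39
Let M₁ = M/m₁ = 13, M₂ = M/m₂ = 3
Find y₁ ≡ M₁⁻¹ (mod m₁): 13⁻¹ ≡ 1 (mod 3)
Find y₂ ≡ M₂⁻¹ (mod m₂): 3⁻¹ ≡ 9 (mod 13)
x = a₁·M₁·y₁ + a₂·M₂·y₂ = 1·13·1 + 7·3·9 = 202
Reduce mod 39: x ≡ 7
Check: 7 mod 3 = 1 ✓, 7 mod 13 = 7 ✓

x ≡ 7 (mod 39)


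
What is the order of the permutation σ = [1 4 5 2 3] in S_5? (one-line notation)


Cycle decomposition: (2 4) (3 5)
Cycle lengths: 2, 2
Order = lcm(2, 2) = 2

ord(σ) = 2
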